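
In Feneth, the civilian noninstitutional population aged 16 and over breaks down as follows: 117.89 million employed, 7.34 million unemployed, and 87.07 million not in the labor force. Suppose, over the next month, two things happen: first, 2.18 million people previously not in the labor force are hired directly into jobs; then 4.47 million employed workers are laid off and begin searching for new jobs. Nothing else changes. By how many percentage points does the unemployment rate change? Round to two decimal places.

The unemployment rate changes by +3.41 percentage points.

Initially, labor force = 117.89 + 7.34 = 125.23 million, so u = 7.34/125.23 = 5.86%.
After the first change, employed and labor force both rise by 2.18; unemployed unchanged → E = 120.07, U = 7.34, labor force = 127.41 million.
After the second change, employed falls and unemployed rises by 4.47; labor force unchanged → E = 115.60, U = 11.81, labor force = 127.41 million.
New unemployment rate = 11.81 / 127.41 = 9.27%.
Change = 9.27% − 5.86% = +3.41 percentage points.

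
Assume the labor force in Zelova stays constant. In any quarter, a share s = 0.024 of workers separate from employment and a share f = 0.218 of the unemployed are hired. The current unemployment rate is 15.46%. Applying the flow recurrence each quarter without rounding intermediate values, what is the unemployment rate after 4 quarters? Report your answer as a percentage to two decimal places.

With a fixed labor force, u_{t+1} = u_t + s·(1−u_t) − f·u_t = u_t·(1−s−f) + s.
Here 1−s−f = 0.758 and s = 0.024.
u_1 = 0.154600 × 0.758 + 0.024 = 0.141187.
u_2 = 0.141187 × 0.758 + 0.024 = 0.131020.
u_3 = 0.131020 × 0.758 + 0.024 = 0.123313.
u_4 = 0.123313 × 0.758 + 0.024 = 0.117471.

Unemployment rate after four quarters ≈ 11.75%.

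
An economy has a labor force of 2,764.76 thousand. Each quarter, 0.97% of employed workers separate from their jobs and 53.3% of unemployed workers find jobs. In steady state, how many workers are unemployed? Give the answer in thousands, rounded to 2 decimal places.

Steady-state unemployment rate u* = s/(s+f) = 0.97/(0.97+53.3) = 0.017874.
Unemployed = u* × labor force = 0.017874 × 2,764.76 ≈ 49.42 thousand.

About 49.42 thousand are unemployed in steady state.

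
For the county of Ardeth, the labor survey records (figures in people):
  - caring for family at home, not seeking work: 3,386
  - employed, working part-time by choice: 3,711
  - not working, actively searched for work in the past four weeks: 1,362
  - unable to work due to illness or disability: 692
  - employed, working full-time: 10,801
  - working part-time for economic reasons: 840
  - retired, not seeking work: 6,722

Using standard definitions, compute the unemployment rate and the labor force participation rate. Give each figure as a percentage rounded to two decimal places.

Unemployment rate ≈ 8.15%; labor force participation rate ≈ 60.75%.

Employed = 3,711 + 10,801 + 840 = 15,352 (anyone who worked, including part-time for economic reasons, counts as employed).
Unemployed = 1,362.
Labor force = 15,352 + 1,362 = 16,714.
Not in labor force = 3,386 + 692 + 6,722 = 10,800 (those not working and not actively searching are outside the labor force).
Civilian working-age population = 16,714 + 10,800 = 27,514.
Unemployment rate = 1,362 / 16,714 = 8.15%.
Labor force participation rate = 16,714 / 27,514 = 60.75%.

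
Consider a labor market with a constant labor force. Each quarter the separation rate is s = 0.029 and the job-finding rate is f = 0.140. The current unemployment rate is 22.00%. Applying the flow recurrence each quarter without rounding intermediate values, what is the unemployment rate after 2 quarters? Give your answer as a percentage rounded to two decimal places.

Unemployment rate after two quarters ≈ 20.50%.

With a fixed labor force, u_{t+1} = u_t + s·(1−u_t) − f·u_t = u_t·(1−s−f) + s.
Here 1−s−f = 0.831 and s = 0.029.
u_1 = 0.220000 × 0.831 + 0.029 = 0.211820.
u_2 = 0.211820 × 0.831 + 0.029 = 0.205022.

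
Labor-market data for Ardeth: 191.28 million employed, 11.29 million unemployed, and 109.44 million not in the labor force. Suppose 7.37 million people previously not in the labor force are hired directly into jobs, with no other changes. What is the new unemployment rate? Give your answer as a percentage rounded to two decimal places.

New unemployment rate ≈ 5.38%.

Initially, labor force = 191.28 + 11.29 = 202.57 million, so u = 11.29/202.57 = 5.57%.
After the change, employed and labor force both rise by 7.37; unemployed unchanged → E = 198.65, U = 11.29, labor force = 209.94 million.
New unemployment rate = 11.29 / 209.94 = 5.38%.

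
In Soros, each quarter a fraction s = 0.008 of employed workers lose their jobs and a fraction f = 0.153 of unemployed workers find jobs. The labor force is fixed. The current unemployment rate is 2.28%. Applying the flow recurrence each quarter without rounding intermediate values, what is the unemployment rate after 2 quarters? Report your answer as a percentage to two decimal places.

With a fixed labor force, u_{t+1} = u_t + s·(1−u_t) − f·u_t = u_t·(1−s−f) + s.
Here 1−s−f = 0.839 and s = 0.008.
u_1 = 0.022800 × 0.839 + 0.008 = 0.027129.
u_2 = 0.027129 × 0.839 + 0.008 = 0.030761.

Unemployment rate after two quarters ≈ 3.08%.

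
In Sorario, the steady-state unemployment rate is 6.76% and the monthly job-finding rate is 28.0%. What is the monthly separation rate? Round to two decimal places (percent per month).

Separation rate ≈ 2.03% per month.

From u* = s/(s+f): s = u·f/(1−u).
s = 0.0676 × 28.0 / (1 − 0.0676) = 1.8928 / 0.9324 ≈ 2.03% per month.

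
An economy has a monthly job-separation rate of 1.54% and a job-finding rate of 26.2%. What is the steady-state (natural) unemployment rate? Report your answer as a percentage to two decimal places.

Steady-state unemployment rate ≈ 5.55%.

At steady state the flows balance: s·E = f·U, so U/(E+U) = s/(s+f).
u* = 1.54 / (1.54 + 26.2) = 1.54 / 27.74 = 5.55%.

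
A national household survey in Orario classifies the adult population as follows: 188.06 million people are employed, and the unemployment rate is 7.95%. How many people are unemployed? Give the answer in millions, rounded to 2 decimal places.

About 16.24 million are unemployed.

Let U be the number unemployed. The labor force is E + U, and U/(E+U) = 0.0795.
So U = 0.0795 × 188.06 / (1 − 0.0795) = 14.9508 / 0.9205 ≈ 16.24 million.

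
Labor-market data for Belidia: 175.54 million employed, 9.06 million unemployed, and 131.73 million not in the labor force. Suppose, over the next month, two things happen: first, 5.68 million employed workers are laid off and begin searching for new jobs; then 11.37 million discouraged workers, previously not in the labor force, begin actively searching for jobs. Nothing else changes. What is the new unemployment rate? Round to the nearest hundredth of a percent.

Initially, labor force = 175.54 + 9.06 = 184.60 million, so u = 9.06/184.60 = 4.91%.
After the first change, employed falls and unemployed rises by 5.68; labor force unchanged → E = 169.86, U = 14.74, labor force = 184.60 million.
After the second change, unemployed and labor force both rise by 11.37 → E = 169.86, U = 26.11, labor force = 195.97 million.
New unemployment rate = 26.11 / 195.97 = 13.32%.

New unemployment rate ≈ 13.32%.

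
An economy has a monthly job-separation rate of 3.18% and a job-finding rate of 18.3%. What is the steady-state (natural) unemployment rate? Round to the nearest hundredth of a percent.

At steady state the flows balance: s·E = f·U, so U/(E+U) = s/(s+f).
u* = 3.18 / (3.18 + 18.3) = 3.18 / 21.48 = 14.80%.

Steady-state unemployment rate ≈ 14.80%.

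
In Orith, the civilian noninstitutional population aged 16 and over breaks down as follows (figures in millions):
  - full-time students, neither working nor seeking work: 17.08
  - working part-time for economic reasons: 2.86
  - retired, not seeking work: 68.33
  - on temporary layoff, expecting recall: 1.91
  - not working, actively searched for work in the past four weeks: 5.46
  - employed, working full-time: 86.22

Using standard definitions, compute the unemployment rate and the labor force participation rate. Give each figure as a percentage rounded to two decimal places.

Employed = 2.86 + 86.22 = 89.08 million (anyone who worked, including part-time for economic reasons, counts as employed).
Unemployed = 1.91 + 5.46 = 7.37 million (jobless and actively searching, or on temporary layoff).
Labor force = 89.08 + 7.37 = 96.45 million.
Not in labor force = 17.08 + 68.33 = 85.41 million (those not working and not actively searching are outside the labor force).
Civilian working-age population = 96.45 + 85.41 = 181.86 million.
Unemployment rate = 7.37 / 96.45 = 7.64%.
Labor force participation rate = 96.45 / 181.86 = 53.04%.

Unemployment rate ≈ 7.64%; labor force participation rate ≈ 53.04%.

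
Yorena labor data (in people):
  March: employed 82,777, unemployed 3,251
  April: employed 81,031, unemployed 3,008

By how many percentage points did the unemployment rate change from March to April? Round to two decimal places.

The unemployment rate changed by −0.20 percentage points.

March: labor force = 82,777 + 3,251 = 86,028; u = 3,251/86,028 = 3.78%.
April: labor force = 81,031 + 3,008 = 84,039; u = 3,008/84,039 = 3.58%.
Change = 3.58% − 3.78% = −0.20 pp.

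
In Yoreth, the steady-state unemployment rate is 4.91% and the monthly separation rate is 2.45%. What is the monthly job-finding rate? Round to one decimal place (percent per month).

From u* = s/(s+f): f = s·(1−u)/u.
f = 2.45 × (1 − 0.0491) / 0.0491 = 2.3297 / 0.0491 ≈ 47.4% per month.

Job-finding rate ≈ 47.4% per month.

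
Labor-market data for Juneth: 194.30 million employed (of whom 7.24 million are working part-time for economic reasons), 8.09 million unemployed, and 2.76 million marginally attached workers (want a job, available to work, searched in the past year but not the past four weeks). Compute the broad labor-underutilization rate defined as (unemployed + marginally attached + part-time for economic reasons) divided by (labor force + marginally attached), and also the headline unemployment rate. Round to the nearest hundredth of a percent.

Labor force = 194.30 + 8.09 = 202.39 million.
Numerator = 8.09 + 2.76 + 7.24 = 18.09 million.
Denominator = 202.39 + 2.76 = 205.15 million.
Broad rate = 18.09 / 205.15 = 8.82%.
Headline unemployment rate = 8.09 / 202.39 = 4.00%.

Broad underutilization rate ≈ 8.82%; headline unemployment rate ≈ 4.00%.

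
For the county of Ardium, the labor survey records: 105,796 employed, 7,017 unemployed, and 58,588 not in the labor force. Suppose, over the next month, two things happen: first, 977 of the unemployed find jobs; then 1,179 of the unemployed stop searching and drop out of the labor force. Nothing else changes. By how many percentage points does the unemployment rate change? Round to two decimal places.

Initially, labor force = 105,796 + 7,017 = 112,813, so u = 7,017/112,813 = 6.22%.
After the first change, unemployed falls and employed rises by 977; labor force unchanged → E = 106,773, U = 6,040, labor force = 112,813.
After the second change, unemployed and labor force both fall by 1,179 → E = 106,773, U = 4,861, labor force = 111,634.
New unemployment rate = 4,861 / 111,634 = 4.35%.
Change = 4.35% − 6.22% = −1.87 percentage points.

The unemployment rate changes by −1.87 percentage points.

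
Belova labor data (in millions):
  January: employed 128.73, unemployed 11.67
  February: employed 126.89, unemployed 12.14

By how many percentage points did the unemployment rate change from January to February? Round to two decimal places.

The unemployment rate changed by +0.42 percentage points.

January: labor force = 128.73 + 11.67 = 140.40; u = 11.67/140.40 = 8.31%.
February: labor force = 126.89 + 12.14 = 139.03; u = 12.14/139.03 = 8.73%.
Change = 8.73% − 8.31% = +0.42 pp.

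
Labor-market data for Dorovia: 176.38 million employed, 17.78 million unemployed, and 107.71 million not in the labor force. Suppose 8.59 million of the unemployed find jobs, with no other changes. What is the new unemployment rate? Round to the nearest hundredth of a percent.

Initially, labor force = 176.38 + 17.78 = 194.16 million, so u = 17.78/194.16 = 9.16%.
After the change, unemployed falls and employed rises by 8.59; labor force unchanged → E = 184.97, U = 9.19, labor force = 194.16 million.
New unemployment rate = 9.19 / 194.16 = 4.73%.

New unemployment rate ≈ 4.73%.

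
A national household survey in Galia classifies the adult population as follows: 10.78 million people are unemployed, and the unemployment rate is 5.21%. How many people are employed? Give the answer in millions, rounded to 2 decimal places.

About 196.13 million are employed.

Labor force = U / u = 10.78 / 0.0521 ≈ 206.91 million.
Employed = labor force − unemployed = 206.91 − 10.78 = 196.13 million.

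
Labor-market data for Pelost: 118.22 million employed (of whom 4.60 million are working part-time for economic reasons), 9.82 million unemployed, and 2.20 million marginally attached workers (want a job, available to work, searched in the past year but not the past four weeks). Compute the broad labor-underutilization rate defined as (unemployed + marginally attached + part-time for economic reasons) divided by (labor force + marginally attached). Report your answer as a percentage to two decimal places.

Labor force = 118.22 + 9.82 = 128.04 million.
Numerator = 9.82 + 2.20 + 4.60 = 16.62 million.
Denominator = 128.04 + 2.20 = 130.24 million.
Broad rate = 16.62 / 130.24 = 12.76%.

Broad underutilization rate ≈ 12.76%.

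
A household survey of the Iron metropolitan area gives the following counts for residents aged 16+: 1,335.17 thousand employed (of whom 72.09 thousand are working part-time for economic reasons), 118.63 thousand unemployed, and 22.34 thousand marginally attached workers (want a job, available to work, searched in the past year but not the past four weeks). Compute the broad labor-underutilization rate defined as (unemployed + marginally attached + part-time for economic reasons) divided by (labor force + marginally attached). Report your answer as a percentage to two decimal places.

Broad underutilization rate ≈ 14.43%.

Labor force = 1,335.17 + 118.63 = 1,453.80 thousand.
Numerator = 118.63 + 22.34 + 72.09 = 213.06 thousand.
Denominator = 1,453.80 + 22.34 = 1,476.14 thousand.
Broad rate = 213.06 / 1,476.14 = 14.43%.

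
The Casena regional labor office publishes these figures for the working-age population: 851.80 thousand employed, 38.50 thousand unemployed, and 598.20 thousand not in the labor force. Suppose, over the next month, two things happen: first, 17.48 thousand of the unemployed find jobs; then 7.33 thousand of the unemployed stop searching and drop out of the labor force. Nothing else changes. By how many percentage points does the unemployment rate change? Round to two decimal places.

The unemployment rate changes by −2.77 percentage points.

Initially, labor force = 851.80 + 38.50 = 890.30 thousand, so u = 38.50/890.30 = 4.32%.
After the first change, unemployed falls and employed rises by 17.48; labor force unchanged → E = 869.28, U = 21.02, labor force = 890.30 thousand.
After the second change, unemployed and labor force both fall by 7.33 → E = 869.28, U = 13.69, labor force = 882.97 thousand.
New unemployment rate = 13.69 / 882.97 = 1.55%.
Change = 1.55% − 4.32% = −2.77 percentage points.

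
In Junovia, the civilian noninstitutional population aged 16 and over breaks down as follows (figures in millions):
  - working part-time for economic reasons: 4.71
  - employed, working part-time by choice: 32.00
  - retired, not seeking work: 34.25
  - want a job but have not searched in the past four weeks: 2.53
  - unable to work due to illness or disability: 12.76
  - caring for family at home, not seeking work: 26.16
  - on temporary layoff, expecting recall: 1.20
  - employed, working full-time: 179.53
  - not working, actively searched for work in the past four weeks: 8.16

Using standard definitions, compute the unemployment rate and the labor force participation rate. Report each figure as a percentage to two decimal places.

Employed = 4.71 + 32.00 + 179.53 = 216.24 million (anyone who worked, including part-time for economic reasons, counts as employed).
Unemployed = 1.20 + 8.16 = 9.36 million (jobless and actively searching, or on temporary layoff).
Labor force = 216.24 + 9.36 = 225.60 million.
Not in labor force = 34.25 + 2.53 + 12.76 + 26.16 = 75.70 million (those not working and not actively searching are outside the labor force — including those who want a job but have given up searching).
Civilian working-age population = 225.60 + 75.70 = 301.30 million.
Unemployment rate = 9.36 / 225.60 = 4.15%.
Labor force participation rate = 225.60 / 301.30 = 74.88%.

Unemployment rate ≈ 4.15%; labor force participation rate ≈ 74.88%.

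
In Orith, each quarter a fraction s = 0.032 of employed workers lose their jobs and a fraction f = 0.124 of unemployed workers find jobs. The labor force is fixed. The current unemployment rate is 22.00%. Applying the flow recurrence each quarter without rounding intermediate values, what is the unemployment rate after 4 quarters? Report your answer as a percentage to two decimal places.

Unemployment rate after four quarters ≈ 21.27%.

With a fixed labor force, u_{t+1} = u_t + s·(1−u_t) − f·u_t = u_t·(1−s−f) + s.
Here 1−s−f = 0.844 and s = 0.032.
u_1 = 0.220000 × 0.844 + 0.032 = 0.217680.
u_2 = 0.217680 × 0.844 + 0.032 = 0.215722.
u_3 = 0.215722 × 0.844 + 0.032 = 0.214069.
u_4 = 0.214069 × 0.844 + 0.032 = 0.212674.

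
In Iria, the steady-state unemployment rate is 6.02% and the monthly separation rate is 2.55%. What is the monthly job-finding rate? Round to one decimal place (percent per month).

Job-finding rate ≈ 39.8% per month.

From u* = s/(s+f): f = s·(1−u)/u.
f = 2.55 × (1 − 0.0602) / 0.0602 = 2.3965 / 0.0602 ≈ 39.8% per month.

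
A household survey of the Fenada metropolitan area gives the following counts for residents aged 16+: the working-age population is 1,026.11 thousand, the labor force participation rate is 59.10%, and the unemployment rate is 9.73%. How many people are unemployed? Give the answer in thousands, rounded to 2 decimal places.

Labor force = 0.5910 × 1,026.11 = 606.43 thousand.
Unemployed = 0.0973 × 606.43 ≈ 59.01 thousand.

About 59.01 thousand are unemployed.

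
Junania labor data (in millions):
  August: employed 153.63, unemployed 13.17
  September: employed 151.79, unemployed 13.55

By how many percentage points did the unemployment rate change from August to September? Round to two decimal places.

The unemployment rate changed by +0.30 percentage points.

August: labor force = 153.63 + 13.17 = 166.80; u = 13.17/166.80 = 7.90%.
September: labor force = 151.79 + 13.55 = 165.34; u = 13.55/165.34 = 8.20%.
Change = 8.20% − 7.90% = +0.30 pp.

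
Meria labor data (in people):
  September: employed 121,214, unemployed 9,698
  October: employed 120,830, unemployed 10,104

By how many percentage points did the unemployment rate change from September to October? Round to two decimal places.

September: labor force = 121,214 + 9,698 = 130,912; u = 9,698/130,912 = 7.41%.
October: labor force = 120,830 + 10,104 = 130,934; u = 10,104/130,934 = 7.72%.
Change = 7.72% − 7.41% = +0.31 pp.

The unemployment rate changed by +0.31 percentage points.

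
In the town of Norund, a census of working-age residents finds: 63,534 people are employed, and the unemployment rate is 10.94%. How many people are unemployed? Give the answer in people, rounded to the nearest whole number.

About 7,804 are unemployed.

Let U be the number unemployed. The labor force is E + U, and U/(E+U) = 0.1094.
So U = 0.1094 × 63,534 / (1 − 0.1094) = 6950.62 / 0.8906 ≈ 7,804.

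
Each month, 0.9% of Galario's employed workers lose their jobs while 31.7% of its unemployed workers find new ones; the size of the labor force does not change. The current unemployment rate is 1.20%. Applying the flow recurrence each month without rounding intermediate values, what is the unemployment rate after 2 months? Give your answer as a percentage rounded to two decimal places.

Unemployment rate after two months ≈ 2.05%.

With a fixed labor force, u_{t+1} = u_t + s·(1−u_t) − f·u_t = u_t·(1−s−f) + s.
Here 1−s−f = 0.674 and s = 0.009.
u_1 = 0.012000 × 0.674 + 0.009 = 0.017088.
u_2 = 0.017088 × 0.674 + 0.009 = 0.020517.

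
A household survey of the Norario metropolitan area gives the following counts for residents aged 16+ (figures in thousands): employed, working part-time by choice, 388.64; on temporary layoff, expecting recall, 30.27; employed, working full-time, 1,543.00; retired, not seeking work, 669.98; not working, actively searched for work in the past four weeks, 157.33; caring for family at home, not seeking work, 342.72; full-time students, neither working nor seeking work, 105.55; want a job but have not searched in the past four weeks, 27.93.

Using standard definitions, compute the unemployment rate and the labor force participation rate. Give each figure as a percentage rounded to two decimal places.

Unemployment rate ≈ 8.85%; labor force participation rate ≈ 64.90%.

Employed = 388.64 + 1,543.00 = 1,931.64 thousand.
Unemployed = 30.27 + 157.33 = 187.60 thousand (jobless and actively searching, or on temporary layoff).
Labor force = 1,931.64 + 187.60 = 2,119.24 thousand.
Not in labor force = 669.98 + 342.72 + 105.55 + 27.93 = 1,146.18 thousand (those not working and not actively searching are outside the labor force — including those who want a job but have given up searching).
Civilian working-age population = 2,119.24 + 1,146.18 = 3,265.42 thousand.
Unemployment rate = 187.60 / 2,119.24 = 8.85%.
Labor force participation rate = 2,119.24 / 3,265.42 = 64.90%.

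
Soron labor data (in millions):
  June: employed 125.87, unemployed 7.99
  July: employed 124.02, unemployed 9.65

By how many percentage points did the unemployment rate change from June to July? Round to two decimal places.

The unemployment rate changed by +1.25 percentage points.

June: labor force = 125.87 + 7.99 = 133.86; u = 7.99/133.86 = 5.97%.
July: labor force = 124.02 + 9.65 = 133.67; u = 9.65/133.67 = 7.22%.
Change = 7.22% − 5.97% = +1.25 pp.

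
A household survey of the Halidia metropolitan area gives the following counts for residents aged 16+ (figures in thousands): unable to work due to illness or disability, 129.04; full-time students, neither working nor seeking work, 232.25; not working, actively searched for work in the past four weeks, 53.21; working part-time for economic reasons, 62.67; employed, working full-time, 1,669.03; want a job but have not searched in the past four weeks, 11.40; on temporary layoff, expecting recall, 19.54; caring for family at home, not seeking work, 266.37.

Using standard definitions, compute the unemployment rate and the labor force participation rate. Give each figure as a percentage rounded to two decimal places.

Employed = 62.67 + 1,669.03 = 1,731.70 thousand (anyone who worked, including part-time for economic reasons, counts as employed).
Unemployed = 53.21 + 19.54 = 72.75 thousand (jobless and actively searching, or on temporary layoff).
Labor force = 1,731.70 + 72.75 = 1,804.45 thousand.
Not in labor force = 129.04 + 232.25 + 11.40 + 266.37 = 639.06 thousand (those not working and not actively searching are outside the labor force — including those who want a job but have given up searching).
Civilian working-age population = 1,804.45 + 639.06 = 2,443.51 thousand.
Unemployment rate = 72.75 / 1,804.45 = 4.03%.
Labor force participation rate = 1,804.45 / 2,443.51 = 73.85%.

Unemployment rate ≈ 4.03%; labor force participation rate ≈ 73.85%.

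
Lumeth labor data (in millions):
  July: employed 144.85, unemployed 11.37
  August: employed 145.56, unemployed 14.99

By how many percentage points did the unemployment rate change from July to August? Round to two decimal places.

The unemployment rate changed by +2.06 percentage points.

July: labor force = 144.85 + 11.37 = 156.22; u = 11.37/156.22 = 7.28%.
August: labor force = 145.56 + 14.99 = 160.55; u = 14.99/160.55 = 9.34%.
Change = 9.34% − 7.28% = +2.06 pp.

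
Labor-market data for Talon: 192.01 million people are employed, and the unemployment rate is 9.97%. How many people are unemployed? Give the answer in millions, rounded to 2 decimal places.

About 21.26 million are unemployed.

Let U be the number unemployed. The labor force is E + U, and U/(E+U) = 0.0997.
So U = 0.0997 × 192.01 / (1 − 0.0997) = 19.1434 / 0.9003 ≈ 21.26 million.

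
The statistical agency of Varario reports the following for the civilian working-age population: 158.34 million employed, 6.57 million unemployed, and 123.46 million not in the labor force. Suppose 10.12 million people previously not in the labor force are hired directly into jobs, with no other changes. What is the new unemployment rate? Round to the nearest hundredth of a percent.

New unemployment rate ≈ 3.75%.

Initially, labor force = 158.34 + 6.57 = 164.91 million, so u = 6.57/164.91 = 3.98%.
After the change, employed and labor force both rise by 10.12; unemployed unchanged → E = 168.46, U = 6.57, labor force = 175.03 million.
New unemployment rate = 6.57 / 175.03 = 3.75%.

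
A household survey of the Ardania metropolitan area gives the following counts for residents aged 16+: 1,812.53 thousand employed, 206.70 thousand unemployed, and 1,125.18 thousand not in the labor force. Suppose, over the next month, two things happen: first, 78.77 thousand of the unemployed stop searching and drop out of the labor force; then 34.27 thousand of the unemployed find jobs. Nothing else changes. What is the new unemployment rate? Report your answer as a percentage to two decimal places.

Initially, labor force = 1,812.53 + 206.70 = 2,019.23 thousand, so u = 206.70/2,019.23 = 10.24%.
After the first change, unemployed and labor force both fall by 78.77 → E = 1,812.53, U = 127.93, labor force = 1,940.46 thousand.
After the second change, unemployed falls and employed rises by 34.27; labor force unchanged → E = 1,846.80, U = 93.66, labor force = 1,940.46 thousand.
New unemployment rate = 93.66 / 1,940.46 = 4.83%.

New unemployment rate ≈ 4.83%.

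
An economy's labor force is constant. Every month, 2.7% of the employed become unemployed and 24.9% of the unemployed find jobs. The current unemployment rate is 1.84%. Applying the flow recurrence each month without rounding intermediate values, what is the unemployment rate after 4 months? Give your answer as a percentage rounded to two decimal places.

With a fixed labor force, u_{t+1} = u_t + s·(1−u_t) − f·u_t = u_t·(1−s−f) + s.
Here 1−s−f = 0.724 and s = 0.027.
u_1 = 0.018400 × 0.724 + 0.027 = 0.040322.
u_2 = 0.040322 × 0.724 + 0.027 = 0.056193.
u_3 = 0.056193 × 0.724 + 0.027 = 0.067684.
u_4 = 0.067684 × 0.724 + 0.027 = 0.076003.

Unemployment rate after four months ≈ 7.60%.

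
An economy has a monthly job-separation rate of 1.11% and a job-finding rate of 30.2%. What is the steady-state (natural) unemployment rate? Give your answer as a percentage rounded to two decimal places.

At steady state the flows balance: s·E = f·U, so U/(E+U) = s/(s+f).
u* = 1.11 / (1.11 + 30.2) = 1.11 / 31.31 = 3.55%.

Steady-state unemployment rate ≈ 3.55%.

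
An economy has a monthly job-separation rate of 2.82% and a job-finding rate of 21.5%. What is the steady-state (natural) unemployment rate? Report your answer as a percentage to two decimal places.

At steady state the flows balance: s·E = f·U, so U/(E+U) = s/(s+f).
u* = 2.82 / (2.82 + 21.5) = 2.82 / 24.32 = 11.60%.

Steady-state unemployment rate ≈ 11.60%.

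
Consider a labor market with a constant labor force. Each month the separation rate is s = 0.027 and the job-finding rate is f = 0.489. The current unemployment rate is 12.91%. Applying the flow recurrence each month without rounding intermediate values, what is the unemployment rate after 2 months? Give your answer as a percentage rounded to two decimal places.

With a fixed labor force, u_{t+1} = u_t + s·(1−u_t) − f·u_t = u_t·(1−s−f) + s.
Here 1−s−f = 0.484 and s = 0.027.
u_1 = 0.129100 × 0.484 + 0.027 = 0.089484.
u_2 = 0.089484 × 0.484 + 0.027 = 0.070310.

Unemployment rate after two months ≈ 7.03%.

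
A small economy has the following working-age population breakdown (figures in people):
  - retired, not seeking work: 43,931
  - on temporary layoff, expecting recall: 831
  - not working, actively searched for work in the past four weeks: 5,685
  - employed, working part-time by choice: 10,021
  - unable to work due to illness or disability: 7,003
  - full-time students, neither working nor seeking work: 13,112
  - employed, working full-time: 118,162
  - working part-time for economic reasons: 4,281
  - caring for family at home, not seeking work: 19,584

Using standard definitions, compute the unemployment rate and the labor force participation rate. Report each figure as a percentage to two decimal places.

Unemployment rate ≈ 4.69%; labor force participation rate ≈ 62.43%.

Employed = 10,021 + 118,162 + 4,281 = 132,464 (anyone who worked, including part-time for economic reasons, counts as employed).
Unemployed = 831 + 5,685 = 6,516 (jobless and actively searching, or on temporary layoff).
Labor force = 132,464 + 6,516 = 138,980.
Not in labor force = 43,931 + 7,003 + 13,112 + 19,584 = 83,630 (those not working and not actively searching are outside the labor force).
Civilian working-age population = 138,980 + 83,630 = 222,610.
Unemployment rate = 6,516 / 138,980 = 4.69%.
Labor force participation rate = 138,980 / 222,610 = 62.43%.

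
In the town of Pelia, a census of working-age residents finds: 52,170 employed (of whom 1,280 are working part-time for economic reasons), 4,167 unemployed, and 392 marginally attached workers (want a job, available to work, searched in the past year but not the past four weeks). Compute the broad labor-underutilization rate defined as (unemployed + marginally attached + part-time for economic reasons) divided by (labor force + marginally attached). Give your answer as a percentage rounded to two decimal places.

Labor force = 52,170 + 4,167 = 56,337.
Numerator = 4,167 + 392 + 1,280 = 5,839.
Denominator = 56,337 + 392 = 56,729.
Broad rate = 5,839 / 56,729 = 10.29%.

Broad underutilization rate ≈ 10.29%.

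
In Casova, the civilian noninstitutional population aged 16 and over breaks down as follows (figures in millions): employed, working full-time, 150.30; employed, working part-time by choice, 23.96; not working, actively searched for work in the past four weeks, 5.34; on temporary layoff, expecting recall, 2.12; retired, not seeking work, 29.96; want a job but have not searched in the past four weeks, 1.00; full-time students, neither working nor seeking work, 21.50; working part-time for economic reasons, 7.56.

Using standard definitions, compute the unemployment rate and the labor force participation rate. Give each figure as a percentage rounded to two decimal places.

Employed = 150.30 + 23.96 + 7.56 = 181.82 million (anyone who worked, including part-time for economic reasons, counts as employed).
Unemployed = 5.34 + 2.12 = 7.46 million (jobless and actively searching, or on temporary layoff).
Labor force = 181.82 + 7.46 = 189.28 million.
Not in labor force = 29.96 + 1.00 + 21.50 = 52.46 million (those not working and not actively searching are outside the labor force — including those who want a job but have given up searching).
Civilian working-age population = 189.28 + 52.46 = 241.74 million.
Unemployment rate = 7.46 / 189.28 = 3.94%.
Labor force participation rate = 189.28 / 241.74 = 78.30%.

Unemployment rate ≈ 3.94%; labor force participation rate ≈ 78.30%.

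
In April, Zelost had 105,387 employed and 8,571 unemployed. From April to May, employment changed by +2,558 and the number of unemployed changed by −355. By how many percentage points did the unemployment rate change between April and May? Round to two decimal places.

The unemployment rate changed by −0.45 percentage points.

April: labor force = 105,387 + 8,571 = 113,958; u = 8,571/113,958 = 7.52%.
May: labor force = 107,945 + 8,216 = 116,161; u = 8,216/116,161 = 7.07%.
Change = 7.07% − 7.52% = −0.45 pp.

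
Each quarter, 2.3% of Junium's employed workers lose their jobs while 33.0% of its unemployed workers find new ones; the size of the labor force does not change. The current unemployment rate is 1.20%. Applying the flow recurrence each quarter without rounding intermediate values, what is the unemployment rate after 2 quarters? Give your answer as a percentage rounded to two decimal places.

With a fixed labor force, u_{t+1} = u_t + s·(1−u_t) − f·u_t = u_t·(1−s−f) + s.
Here 1−s−f = 0.647 and s = 0.023.
u_1 = 0.012000 × 0.647 + 0.023 = 0.030764.
u_2 = 0.030764 × 0.647 + 0.023 = 0.042904.

Unemployment rate after two quarters ≈ 4.29%.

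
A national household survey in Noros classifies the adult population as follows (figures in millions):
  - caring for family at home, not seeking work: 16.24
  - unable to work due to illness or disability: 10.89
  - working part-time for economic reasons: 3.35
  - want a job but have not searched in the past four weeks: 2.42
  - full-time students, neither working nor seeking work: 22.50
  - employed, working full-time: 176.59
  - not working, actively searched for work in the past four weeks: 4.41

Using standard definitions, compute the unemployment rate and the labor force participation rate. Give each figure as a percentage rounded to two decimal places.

Unemployment rate ≈ 2.39%; labor force participation rate ≈ 77.98%.

Employed = 3.35 + 176.59 = 179.94 million (anyone who worked, including part-time for economic reasons, counts as employed).
Unemployed = 4.41 million.
Labor force = 179.94 + 4.41 = 184.35 million.
Not in labor force = 16.24 + 10.89 + 2.42 + 22.50 = 52.05 million (those not working and not actively searching are outside the labor force — including those who want a job but have given up searching).
Civilian working-age population = 184.35 + 52.05 = 236.40 million.
Unemployment rate = 4.41 / 184.35 = 2.39%.
Labor force participation rate = 184.35 / 236.40 = 77.98%.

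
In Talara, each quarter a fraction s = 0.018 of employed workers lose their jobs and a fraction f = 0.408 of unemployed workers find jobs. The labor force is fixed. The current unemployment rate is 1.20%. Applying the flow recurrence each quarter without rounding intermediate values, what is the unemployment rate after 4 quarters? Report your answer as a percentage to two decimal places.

Unemployment rate after four quarters ≈ 3.90%.

With a fixed labor force, u_{t+1} = u_t + s·(1−u_t) − f·u_t = u_t·(1−s−f) + s.
Here 1−s−f = 0.574 and s = 0.018.
u_1 = 0.012000 × 0.574 + 0.018 = 0.024888.
u_2 = 0.024888 × 0.574 + 0.018 = 0.032286.
u_3 = 0.032286 × 0.574 + 0.018 = 0.036532.
u_4 = 0.036532 × 0.574 + 0.018 = 0.038969.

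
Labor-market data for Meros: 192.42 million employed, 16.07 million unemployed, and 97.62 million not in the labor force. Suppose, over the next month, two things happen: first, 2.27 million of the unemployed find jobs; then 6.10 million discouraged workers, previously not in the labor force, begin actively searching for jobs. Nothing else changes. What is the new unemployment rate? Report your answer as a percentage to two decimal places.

Initially, labor force = 192.42 + 16.07 = 208.49 million, so u = 16.07/208.49 = 7.71%.
After the first change, unemployed falls and employed rises by 2.27; labor force unchanged → E = 194.69, U = 13.80, labor force = 208.49 million.
After the second change, unemployed and labor force both rise by 6.10 → E = 194.69, U = 19.90, labor force = 214.59 million.
New unemployment rate = 19.90 / 214.59 = 9.27%.

New unemployment rate ≈ 9.27%.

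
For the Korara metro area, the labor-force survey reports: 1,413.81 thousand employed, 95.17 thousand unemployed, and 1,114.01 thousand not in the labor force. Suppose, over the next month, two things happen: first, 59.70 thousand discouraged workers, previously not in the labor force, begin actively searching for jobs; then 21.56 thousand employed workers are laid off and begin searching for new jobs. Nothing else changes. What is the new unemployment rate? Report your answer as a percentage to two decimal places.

New unemployment rate ≈ 11.25%.

Initially, labor force = 1,413.81 + 95.17 = 1,508.98 thousand, so u = 95.17/1,508.98 = 6.31%.
After the first change, unemployed and labor force both rise by 59.70 → E = 1,413.81, U = 154.87, labor force = 1,568.68 thousand.
After the second change, employed falls and unemployed rises by 21.56; labor force unchanged → E = 1,392.25, U = 176.43, labor force = 1,568.68 thousand.
New unemployment rate = 176.43 / 1,568.68 = 11.25%.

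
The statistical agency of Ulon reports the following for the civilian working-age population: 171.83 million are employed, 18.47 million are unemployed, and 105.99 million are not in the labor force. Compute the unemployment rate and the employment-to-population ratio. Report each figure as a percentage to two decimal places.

Unemployment rate ≈ 9.71%; employment-population ratio ≈ 57.99%.

Labor force = employed + unemployed = 171.83 + 18.47 = 190.30 million.
Working-age population = 190.30 + 105.99 = 296.29 million.
Unemployment rate = 18.47 / 190.30 = 9.71%.
Employment-population ratio = 171.83 / 296.29 = 57.99%.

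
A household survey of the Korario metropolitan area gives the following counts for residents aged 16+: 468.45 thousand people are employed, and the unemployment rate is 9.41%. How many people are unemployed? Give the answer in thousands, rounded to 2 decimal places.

About 48.66 thousand are unemployed.

Let U be the number unemployed. The labor force is E + U, and U/(E+U) = 0.0941.
So U = 0.0941 × 468.45 / (1 − 0.0941) = 44.0811 / 0.9059 ≈ 48.66 thousand.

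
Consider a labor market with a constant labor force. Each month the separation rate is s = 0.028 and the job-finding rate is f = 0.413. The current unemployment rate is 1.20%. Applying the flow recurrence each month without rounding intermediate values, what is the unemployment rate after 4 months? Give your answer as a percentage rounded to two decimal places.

With a fixed labor force, u_{t+1} = u_t + s·(1−u_t) − f·u_t = u_t·(1−s−f) + s.
Here 1−s−f = 0.559 and s = 0.028.
u_1 = 0.012000 × 0.559 + 0.028 = 0.034708.
u_2 = 0.034708 × 0.559 + 0.028 = 0.047402.
u_3 = 0.047402 × 0.559 + 0.028 = 0.054498.
u_4 = 0.054498 × 0.559 + 0.028 = 0.058464.

Unemployment rate after four months ≈ 5.85%.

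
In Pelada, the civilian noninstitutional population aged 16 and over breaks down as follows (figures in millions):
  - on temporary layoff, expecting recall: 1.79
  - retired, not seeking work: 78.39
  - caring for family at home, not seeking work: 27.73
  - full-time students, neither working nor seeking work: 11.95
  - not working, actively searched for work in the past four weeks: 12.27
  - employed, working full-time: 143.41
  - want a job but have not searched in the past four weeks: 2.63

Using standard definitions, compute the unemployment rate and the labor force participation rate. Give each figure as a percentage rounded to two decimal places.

Unemployment rate ≈ 8.93%; labor force participation rate ≈ 56.61%.

Employed = 143.41 million.
Unemployed = 1.79 + 12.27 = 14.06 million (jobless and actively searching, or on temporary layoff).
Labor force = 143.41 + 14.06 = 157.47 million.
Not in labor force = 78.39 + 27.73 + 11.95 + 2.63 = 120.70 million (those not working and not actively searching are outside the labor force — including those who want a job but have given up searching).
Civilian working-age population = 157.47 + 120.70 = 278.17 million.
Unemployment rate = 14.06 / 157.47 = 8.93%.
Labor force participation rate = 157.47 / 278.17 = 56.61%.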